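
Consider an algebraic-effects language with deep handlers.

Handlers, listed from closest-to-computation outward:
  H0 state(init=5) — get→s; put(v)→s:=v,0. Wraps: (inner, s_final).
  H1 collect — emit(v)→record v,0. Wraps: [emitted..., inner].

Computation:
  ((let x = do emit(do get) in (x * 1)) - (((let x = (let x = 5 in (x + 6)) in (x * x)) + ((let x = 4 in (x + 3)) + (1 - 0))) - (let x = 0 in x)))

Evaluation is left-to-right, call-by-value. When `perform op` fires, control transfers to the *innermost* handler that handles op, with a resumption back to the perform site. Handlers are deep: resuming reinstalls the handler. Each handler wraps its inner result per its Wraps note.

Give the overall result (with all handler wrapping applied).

Answer: [5, (-129, 5)]

Working:
get @ H0 ⇒ 5
emit(5) @ H1 ⇒ out+=5
H0 returns (-129, 5)
H1 returns [5, (-129, 5)]
= [5, (-129, 5)]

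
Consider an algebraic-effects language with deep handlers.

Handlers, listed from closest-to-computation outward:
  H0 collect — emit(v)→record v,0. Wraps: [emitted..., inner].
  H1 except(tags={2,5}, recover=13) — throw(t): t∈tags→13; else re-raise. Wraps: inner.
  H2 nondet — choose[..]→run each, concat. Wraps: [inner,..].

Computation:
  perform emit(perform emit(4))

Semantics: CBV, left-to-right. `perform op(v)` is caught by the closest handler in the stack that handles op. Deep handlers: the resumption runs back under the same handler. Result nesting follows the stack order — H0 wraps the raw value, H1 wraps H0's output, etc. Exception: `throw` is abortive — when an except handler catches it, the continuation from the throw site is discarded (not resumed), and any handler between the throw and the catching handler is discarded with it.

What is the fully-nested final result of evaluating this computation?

Answer: [[4, 0, 0]]

Step-by-step:
emit(4) @ H0 ⇒ out+=4
emit(0) @ H0 ⇒ out+=0
H0 returns [4, 0, 0]
H1 returns [4, 0, 0]
H2 returns [[4, 0, 0]]
= [[4, 0, 0]]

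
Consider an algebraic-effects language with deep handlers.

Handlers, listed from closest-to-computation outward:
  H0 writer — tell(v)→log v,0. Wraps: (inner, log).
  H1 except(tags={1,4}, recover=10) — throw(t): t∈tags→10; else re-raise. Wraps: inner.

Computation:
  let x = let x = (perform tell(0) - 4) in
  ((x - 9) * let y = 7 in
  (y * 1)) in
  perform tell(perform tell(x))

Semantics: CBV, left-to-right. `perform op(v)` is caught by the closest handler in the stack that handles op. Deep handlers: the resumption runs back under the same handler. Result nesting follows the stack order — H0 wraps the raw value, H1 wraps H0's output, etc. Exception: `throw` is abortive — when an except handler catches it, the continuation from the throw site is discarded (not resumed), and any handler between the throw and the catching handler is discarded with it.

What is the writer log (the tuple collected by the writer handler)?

Answer: (0, -91, 0)

Step-by-step:
tell(0) @ H0 ⇒ log+=0
tell(-91) @ H0 ⇒ log+=-91
tell(0) @ H0 ⇒ log+=0
H0 returns (0, (0, -91, 0))
H1 returns (0, (0, -91, 0))
= (0, (0, -91, 0))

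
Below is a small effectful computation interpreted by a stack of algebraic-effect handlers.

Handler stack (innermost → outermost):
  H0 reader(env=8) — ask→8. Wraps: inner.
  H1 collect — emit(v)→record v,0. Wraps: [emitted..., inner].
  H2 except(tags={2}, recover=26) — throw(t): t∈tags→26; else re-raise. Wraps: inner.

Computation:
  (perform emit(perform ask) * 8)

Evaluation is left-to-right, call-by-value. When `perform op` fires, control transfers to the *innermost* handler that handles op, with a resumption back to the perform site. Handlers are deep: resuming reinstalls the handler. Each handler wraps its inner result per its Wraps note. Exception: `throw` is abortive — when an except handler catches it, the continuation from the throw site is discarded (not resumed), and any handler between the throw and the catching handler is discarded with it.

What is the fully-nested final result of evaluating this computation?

Answer: [8, 0]

Working:
ask @ H0 ⇒ 8
emit(8) @ H1 ⇒ out+=8
H0 returns 0
H1 returns [8, 0]
H2 returns [8, 0]
= [8, 0]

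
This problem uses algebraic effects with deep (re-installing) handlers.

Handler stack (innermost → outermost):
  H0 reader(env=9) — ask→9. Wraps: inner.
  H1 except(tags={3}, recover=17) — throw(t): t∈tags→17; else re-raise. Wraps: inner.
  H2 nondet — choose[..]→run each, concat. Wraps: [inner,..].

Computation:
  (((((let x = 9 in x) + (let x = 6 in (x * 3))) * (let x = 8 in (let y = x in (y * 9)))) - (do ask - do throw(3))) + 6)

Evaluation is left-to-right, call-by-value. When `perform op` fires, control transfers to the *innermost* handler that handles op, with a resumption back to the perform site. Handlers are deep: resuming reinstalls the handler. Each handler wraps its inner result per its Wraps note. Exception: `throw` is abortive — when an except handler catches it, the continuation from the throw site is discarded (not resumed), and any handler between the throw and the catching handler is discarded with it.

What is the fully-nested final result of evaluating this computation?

Step-by-step:
ask @ H0 ⇒ 9
throw(3) @ H1 caught ⇒ 17
H2 returns [17]
= [17]

Answer: [17]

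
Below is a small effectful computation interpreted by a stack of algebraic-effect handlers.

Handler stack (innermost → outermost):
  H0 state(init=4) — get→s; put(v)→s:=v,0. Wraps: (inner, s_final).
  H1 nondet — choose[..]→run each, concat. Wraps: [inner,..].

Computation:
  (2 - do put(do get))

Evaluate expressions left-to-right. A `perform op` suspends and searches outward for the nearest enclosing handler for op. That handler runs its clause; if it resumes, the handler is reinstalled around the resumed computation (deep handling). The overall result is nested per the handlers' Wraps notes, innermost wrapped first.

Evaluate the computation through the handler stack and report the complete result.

Answer: [(2, 4)]

Evaluation trace:
get @ H0 ⇒ 4
put(4) @ H0 ⇒ s:=4
H0 returns (2, 4)
H1 returns [(2, 4)]
= [(2, 4)]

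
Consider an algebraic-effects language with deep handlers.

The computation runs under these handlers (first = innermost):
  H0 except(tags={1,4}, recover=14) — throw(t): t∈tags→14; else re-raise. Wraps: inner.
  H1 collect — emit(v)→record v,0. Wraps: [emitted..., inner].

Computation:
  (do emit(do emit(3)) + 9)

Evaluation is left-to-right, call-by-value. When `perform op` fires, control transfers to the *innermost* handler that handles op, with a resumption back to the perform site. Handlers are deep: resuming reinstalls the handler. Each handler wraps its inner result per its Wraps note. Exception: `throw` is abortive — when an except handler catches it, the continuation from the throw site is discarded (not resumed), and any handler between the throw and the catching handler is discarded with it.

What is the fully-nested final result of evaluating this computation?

Answer: [3, 0, 9]

Evaluation trace:
emit(3) @ H1 ⇒ out+=3
emit(0) @ H1 ⇒ out+=0
H0 returns 9
H1 returns [3, 0, 9]
= [3, 0, 9]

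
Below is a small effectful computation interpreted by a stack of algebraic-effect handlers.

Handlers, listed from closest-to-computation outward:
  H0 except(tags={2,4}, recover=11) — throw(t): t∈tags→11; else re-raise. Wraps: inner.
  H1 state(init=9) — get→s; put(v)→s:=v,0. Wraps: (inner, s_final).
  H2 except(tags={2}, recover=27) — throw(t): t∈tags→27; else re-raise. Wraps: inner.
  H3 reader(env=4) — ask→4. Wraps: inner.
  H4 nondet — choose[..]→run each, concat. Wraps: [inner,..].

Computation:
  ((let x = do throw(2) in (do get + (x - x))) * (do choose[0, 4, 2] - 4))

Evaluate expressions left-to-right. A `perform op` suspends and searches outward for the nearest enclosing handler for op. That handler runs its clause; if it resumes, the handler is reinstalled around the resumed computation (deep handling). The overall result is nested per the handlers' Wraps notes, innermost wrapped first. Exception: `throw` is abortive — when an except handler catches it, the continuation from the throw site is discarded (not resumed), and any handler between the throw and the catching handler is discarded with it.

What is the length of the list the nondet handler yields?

Working:
throw(2) @ H0 caught ⇒ 11
H1 returns (11, 9)
H2 returns (11, 9)
H3 returns (11, 9)
H4 returns [(11, 9)]
= [(11, 9)]

Answer: 1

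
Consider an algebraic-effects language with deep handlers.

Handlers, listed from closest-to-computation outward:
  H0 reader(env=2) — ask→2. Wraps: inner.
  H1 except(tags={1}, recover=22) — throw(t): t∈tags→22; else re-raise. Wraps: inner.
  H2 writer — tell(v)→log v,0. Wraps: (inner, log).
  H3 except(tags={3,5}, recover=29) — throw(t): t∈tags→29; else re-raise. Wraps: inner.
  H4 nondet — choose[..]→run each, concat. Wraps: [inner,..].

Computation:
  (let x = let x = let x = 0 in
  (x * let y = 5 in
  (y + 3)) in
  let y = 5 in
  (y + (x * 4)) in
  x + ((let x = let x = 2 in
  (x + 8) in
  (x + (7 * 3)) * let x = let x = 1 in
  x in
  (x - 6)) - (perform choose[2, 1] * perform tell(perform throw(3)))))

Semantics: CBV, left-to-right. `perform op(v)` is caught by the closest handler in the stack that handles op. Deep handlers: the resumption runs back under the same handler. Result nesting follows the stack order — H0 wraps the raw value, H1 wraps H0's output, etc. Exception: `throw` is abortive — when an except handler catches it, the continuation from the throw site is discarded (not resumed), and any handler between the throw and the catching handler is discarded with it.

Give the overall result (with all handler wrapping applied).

Answer: [29, 29]

Evaluation trace:
choose[2, 1] @ H4
  branch[0] choose=2:
    throw(3) @ H1 re-raised
    throw(3) @ H3 caught ⇒ 29
    H4 returns [29]
  branch[1] choose=1:
    throw(3) @ H1 re-raised
    throw(3) @ H3 caught ⇒ 29
    H4 returns [29]
= [29, 29]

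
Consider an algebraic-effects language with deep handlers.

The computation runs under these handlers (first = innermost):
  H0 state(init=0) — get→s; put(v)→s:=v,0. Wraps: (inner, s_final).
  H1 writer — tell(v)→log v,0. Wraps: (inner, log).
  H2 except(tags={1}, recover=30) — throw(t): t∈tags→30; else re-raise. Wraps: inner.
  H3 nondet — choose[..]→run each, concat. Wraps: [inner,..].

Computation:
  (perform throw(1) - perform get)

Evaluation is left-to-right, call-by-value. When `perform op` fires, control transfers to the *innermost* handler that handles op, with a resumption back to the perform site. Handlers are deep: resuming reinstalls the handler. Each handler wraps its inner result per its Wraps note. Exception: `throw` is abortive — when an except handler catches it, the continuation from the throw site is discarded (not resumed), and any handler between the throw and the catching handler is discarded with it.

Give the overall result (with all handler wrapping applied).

Answer: [30]

Evaluation trace:
throw(1) @ H2 caught ⇒ 30
H3 returns [30]
= [30]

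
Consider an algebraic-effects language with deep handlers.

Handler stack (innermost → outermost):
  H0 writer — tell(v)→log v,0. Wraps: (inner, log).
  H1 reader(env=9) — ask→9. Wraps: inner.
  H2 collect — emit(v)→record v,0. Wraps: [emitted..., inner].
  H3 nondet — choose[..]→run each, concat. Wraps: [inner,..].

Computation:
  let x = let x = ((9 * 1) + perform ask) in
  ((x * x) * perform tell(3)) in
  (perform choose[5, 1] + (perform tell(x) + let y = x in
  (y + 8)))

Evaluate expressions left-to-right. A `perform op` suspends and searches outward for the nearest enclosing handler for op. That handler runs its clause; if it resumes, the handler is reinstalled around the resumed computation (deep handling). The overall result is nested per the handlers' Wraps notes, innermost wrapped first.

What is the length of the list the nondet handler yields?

Answer: 2

Working:
ask @ H1 ⇒ 9
tell(3) @ H0 ⇒ log+=3
choose[5, 1] @ H3
  branch[0] choose=5:
    tell(0) @ H0 ⇒ log+=0
    H0 returns (13, (3, 0))
    H1 returns (13, (3, 0))
    H2 returns [(13, (3, 0))]
    H3 returns [[(13, (3, 0))]]
  branch[1] choose=1:
    tell(0) @ H0 ⇒ log+=0
    H0 returns (9, (3, 0))
    H1 returns (9, (3, 0))
    H2 returns [(9, (3, 0))]
    H3 returns [[(9, (3, 0))]]
= [[(13, (3, 0))], [(9, (3, 0))]]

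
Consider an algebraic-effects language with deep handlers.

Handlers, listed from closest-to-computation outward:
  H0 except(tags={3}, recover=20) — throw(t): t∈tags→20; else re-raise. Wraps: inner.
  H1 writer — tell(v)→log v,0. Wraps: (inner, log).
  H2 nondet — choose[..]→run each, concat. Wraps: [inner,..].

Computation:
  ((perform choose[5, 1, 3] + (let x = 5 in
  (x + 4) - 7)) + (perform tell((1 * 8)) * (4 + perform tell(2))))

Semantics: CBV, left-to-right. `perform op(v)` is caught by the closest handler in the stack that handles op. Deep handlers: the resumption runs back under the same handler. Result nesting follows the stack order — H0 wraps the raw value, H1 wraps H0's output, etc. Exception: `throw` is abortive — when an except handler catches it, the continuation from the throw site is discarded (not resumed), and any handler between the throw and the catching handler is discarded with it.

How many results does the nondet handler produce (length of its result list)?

Answer: 3

Working:
choose[5, 1, 3] @ H2
  branch[0] choose=5:
    tell(8) @ H1 ⇒ log+=8
    tell(2) @ H1 ⇒ log+=2
    H0 returns 7
    H1 returns (7, (8, 2))
    H2 returns [(7, (8, 2))]
  branch[1] choose=1:
    tell(8) @ H1 ⇒ log+=8
    tell(2) @ H1 ⇒ log+=2
    H0 returns 3
    H1 returns (3, (8, 2))
    H2 returns [(3, (8, 2))]
  branch[2] choose=3:
    tell(8) @ H1 ⇒ log+=8
    tell(2) @ H1 ⇒ log+=2
    H0 returns 5
    H1 returns (5, (8, 2))
    H2 returns [(5, (8, 2))]
= [(7, (8, 2)), (3, (8, 2)), (5, (8, 2))]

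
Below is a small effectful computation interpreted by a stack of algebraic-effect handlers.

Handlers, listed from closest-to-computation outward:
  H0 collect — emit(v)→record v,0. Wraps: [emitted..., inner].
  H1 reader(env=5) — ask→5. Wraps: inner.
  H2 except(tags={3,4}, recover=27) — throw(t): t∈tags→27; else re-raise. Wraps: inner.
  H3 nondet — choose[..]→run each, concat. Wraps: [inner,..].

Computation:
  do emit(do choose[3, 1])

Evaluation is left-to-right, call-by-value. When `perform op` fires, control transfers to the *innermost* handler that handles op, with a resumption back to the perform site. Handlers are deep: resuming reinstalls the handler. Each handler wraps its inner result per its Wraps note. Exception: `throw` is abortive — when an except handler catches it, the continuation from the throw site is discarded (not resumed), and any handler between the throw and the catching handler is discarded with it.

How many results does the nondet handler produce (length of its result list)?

Answer: 2

Working:
choose[3, 1] @ H3
  branch[0] choose=3:
    emit(3) @ H0 ⇒ out+=3
    H0 returns [3, 0]
    H1 returns [3, 0]
    H2 returns [3, 0]
    H3 returns [[3, 0]]
  branch[1] choose=1:
    emit(1) @ H0 ⇒ out+=1
    H0 returns [1, 0]
    H1 returns [1, 0]
    H2 returns [1, 0]
    H3 returns [[1, 0]]
= [[3, 0], [1, 0]]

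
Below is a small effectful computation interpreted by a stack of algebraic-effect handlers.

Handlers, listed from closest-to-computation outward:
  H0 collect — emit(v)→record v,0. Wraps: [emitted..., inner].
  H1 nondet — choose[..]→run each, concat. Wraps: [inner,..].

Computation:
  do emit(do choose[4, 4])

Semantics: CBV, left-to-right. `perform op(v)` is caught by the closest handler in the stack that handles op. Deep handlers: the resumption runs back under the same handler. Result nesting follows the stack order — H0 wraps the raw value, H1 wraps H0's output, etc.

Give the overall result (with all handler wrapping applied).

Evaluation trace:
choose[4, 4] @ H1
  branch[0] choose=4:
    emit(4) @ H0 ⇒ out+=4
    H0 returns [4, 0]
    H1 returns [[4, 0]]
  branch[1] choose=4:
    emit(4) @ H0 ⇒ out+=4
    H0 returns [4, 0]
    H1 returns [[4, 0]]
= [[4, 0], [4, 0]]

Answer: [[4, 0], [4, 0]]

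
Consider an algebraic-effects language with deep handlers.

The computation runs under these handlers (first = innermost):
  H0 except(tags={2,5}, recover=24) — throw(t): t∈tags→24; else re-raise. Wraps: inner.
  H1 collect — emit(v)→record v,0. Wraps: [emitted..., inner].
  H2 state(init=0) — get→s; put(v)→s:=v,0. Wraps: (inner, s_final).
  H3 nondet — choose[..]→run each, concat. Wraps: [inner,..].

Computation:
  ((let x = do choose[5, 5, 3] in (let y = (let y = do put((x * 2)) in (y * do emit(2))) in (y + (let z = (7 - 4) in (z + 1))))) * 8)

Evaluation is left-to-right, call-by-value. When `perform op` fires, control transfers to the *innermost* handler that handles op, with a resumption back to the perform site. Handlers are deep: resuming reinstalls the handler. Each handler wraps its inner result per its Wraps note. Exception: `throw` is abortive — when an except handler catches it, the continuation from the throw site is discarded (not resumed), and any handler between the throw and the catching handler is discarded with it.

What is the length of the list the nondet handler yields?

Evaluation trace:
choose[5, 5, 3] @ H3
  branch[0] choose=5:
    put(10) @ H2 ⇒ s:=10
    emit(2) @ H1 ⇒ out+=2
    H0 returns 32
    H1 returns [2, 32]
    H2 returns ([2, 32], 10)
    H3 returns [([2, 32], 10)]
  branch[1] choose=5:
    put(10) @ H2 ⇒ s:=10
    emit(2) @ H1 ⇒ out+=2
    H0 returns 32
    H1 returns [2, 32]
    H2 returns ([2, 32], 10)
    H3 returns [([2, 32], 10)]
  branch[2] choose=3:
    put(6) @ H2 ⇒ s:=6
    emit(2) @ H1 ⇒ out+=2
    H0 returns 32
    H1 returns [2, 32]
    H2 returns ([2, 32], 6)
    H3 returns [([2, 32], 6)]
= [([2, 32], 10), ([2, 32], 10), ([2, 32], 6)]

Answer: 3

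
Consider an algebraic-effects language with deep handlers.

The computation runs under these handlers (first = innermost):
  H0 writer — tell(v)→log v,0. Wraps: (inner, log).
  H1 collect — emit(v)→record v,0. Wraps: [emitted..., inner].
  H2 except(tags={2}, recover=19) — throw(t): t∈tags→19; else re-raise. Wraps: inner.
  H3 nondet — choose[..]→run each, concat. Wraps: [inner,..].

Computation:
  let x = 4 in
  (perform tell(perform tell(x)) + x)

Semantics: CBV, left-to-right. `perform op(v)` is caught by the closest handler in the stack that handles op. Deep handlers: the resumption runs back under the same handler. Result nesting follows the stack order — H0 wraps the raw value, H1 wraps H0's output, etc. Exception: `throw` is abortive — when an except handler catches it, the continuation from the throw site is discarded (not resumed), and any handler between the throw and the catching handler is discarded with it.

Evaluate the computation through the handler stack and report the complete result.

Answer: [[(4, (4, 0))]]

Working:
tell(4) @ H0 ⇒ log+=4
tell(0) @ H0 ⇒ log+=0
H0 returns (4, (4, 0))
H1 returns [(4, (4, 0))]
H2 returns [(4, (4, 0))]
H3 returns [[(4, (4, 0))]]
= [[(4, (4, 0))]]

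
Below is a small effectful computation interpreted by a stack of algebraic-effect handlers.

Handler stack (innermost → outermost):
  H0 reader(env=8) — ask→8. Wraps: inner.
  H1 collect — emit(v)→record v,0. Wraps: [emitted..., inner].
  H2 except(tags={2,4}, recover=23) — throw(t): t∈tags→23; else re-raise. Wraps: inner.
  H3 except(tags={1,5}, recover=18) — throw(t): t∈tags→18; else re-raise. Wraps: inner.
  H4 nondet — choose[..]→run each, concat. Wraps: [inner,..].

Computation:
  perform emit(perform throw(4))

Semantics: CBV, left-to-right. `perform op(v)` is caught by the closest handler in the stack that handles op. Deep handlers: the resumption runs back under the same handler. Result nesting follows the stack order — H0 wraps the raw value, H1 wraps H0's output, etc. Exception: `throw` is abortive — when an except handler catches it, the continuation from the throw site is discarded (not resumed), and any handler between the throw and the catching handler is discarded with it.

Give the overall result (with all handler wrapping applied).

Working:
throw(4) @ H2 caught ⇒ 23
H3 returns 23
H4 returns [23]
= [23]

Answer: [23]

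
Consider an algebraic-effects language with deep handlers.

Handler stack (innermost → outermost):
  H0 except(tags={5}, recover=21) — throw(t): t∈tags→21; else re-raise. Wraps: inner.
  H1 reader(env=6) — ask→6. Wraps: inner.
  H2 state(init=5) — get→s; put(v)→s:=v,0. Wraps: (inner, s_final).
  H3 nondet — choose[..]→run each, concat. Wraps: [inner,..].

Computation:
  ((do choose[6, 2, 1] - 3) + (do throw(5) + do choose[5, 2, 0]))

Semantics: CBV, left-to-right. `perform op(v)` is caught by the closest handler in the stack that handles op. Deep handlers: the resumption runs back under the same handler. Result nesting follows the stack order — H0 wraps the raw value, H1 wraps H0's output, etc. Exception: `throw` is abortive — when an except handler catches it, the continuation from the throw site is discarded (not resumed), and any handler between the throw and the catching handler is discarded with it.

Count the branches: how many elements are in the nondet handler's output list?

Answer: 3

Step-by-step:
choose[6, 2, 1] @ H3
  branch[0] choose=6:
    throw(5) @ H0 caught ⇒ 21
    H1 returns 21
    H2 returns (21, 5)
    H3 returns [(21, 5)]
  branch[1] choose=2:
    throw(5) @ H0 caught ⇒ 21
    H1 returns 21
    H2 returns (21, 5)
    H3 returns [(21, 5)]
  branch[2] choose=1:
    throw(5) @ H0 caught ⇒ 21
    H1 returns 21
    H2 returns (21, 5)
    H3 returns [(21, 5)]
= [(21, 5), (21, 5), (21, 5)]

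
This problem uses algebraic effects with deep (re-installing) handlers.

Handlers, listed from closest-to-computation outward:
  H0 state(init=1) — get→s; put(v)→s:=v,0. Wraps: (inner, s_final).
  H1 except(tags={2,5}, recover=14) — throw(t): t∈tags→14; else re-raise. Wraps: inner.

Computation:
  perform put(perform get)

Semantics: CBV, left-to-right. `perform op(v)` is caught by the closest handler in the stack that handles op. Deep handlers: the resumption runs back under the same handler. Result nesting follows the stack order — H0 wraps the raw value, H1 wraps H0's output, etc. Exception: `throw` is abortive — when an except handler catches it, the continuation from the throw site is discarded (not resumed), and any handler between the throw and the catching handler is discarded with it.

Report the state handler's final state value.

Working:
get @ H0 ⇒ 1
put(1) @ H0 ⇒ s:=1
H0 returns (0, 1)
H1 returns (0, 1)
= (0, 1)

Answer: 1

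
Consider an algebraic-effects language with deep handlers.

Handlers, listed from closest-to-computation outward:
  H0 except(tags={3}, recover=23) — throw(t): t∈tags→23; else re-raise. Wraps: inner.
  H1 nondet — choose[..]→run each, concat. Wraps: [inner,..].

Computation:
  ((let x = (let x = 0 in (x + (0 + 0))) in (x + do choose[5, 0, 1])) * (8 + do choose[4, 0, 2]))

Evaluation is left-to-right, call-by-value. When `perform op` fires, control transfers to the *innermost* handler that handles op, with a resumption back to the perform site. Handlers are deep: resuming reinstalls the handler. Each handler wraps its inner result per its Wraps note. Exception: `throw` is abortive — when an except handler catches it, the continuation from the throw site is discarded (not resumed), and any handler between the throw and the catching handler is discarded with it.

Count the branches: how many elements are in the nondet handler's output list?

Step-by-step:
choose[5, 0, 1] @ H1
  branch[0] choose=5:
    choose[4, 0, 2] @ H1
      branch[0] choose=4:
        H0 returns 60
        H1 returns [60]
      branch[1] choose=0:
        H0 returns 40
        H1 returns [40]
      branch[2] choose=2:
        H0 returns 50
        H1 returns [50]
  branch[1] choose=0:
    choose[4, 0, 2] @ H1
      branch[0] choose=4:
        H0 returns 0
        H1 returns [0]
      branch[1] choose=0:
        H0 returns 0
        H1 returns [0]
      branch[2] choose=2:
        H0 returns 0
        H1 returns [0]
  branch[2] choose=1:
    choose[4, 0, 2] @ H1
      branch[0] choose=4:
        H0 returns 12
        H1 returns [12]
      branch[1] choose=0:
        H0 returns 8
        H1 returns [8]
      branch[2] choose=2:
        H0 returns 10
        H1 returns [10]
= [60, 40, 50, 0, 0, 0, 12, 8, 10]

Answer: 9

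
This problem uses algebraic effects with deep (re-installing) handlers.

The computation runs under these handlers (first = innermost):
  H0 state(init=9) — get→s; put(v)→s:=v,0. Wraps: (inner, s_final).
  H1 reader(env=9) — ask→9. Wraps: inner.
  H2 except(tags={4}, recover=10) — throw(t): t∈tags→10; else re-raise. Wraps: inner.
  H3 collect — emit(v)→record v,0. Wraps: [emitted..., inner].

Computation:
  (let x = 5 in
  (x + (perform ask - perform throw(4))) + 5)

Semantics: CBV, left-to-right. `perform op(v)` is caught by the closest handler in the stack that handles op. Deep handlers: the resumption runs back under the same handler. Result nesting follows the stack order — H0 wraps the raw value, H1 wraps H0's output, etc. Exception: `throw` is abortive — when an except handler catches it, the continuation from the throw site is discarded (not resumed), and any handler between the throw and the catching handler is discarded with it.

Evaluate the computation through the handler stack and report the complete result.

Answer: [10]

Step-by-step:
ask @ H1 ⇒ 9
throw(4) @ H2 caught ⇒ 10
H3 returns [10]
= [10]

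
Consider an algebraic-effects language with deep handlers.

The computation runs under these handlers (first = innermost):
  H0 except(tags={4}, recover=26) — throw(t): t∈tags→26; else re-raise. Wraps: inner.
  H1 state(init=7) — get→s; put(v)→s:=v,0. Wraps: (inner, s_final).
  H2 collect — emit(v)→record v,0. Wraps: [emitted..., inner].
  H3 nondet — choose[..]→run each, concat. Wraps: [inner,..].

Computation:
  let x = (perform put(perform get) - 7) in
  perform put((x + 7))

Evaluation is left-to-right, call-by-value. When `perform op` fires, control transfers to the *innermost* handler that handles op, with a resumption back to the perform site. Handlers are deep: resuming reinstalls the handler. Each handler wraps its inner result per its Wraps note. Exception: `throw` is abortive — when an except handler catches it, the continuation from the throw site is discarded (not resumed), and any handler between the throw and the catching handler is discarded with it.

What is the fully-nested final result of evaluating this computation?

Answer: [[(0, 0)]]

Evaluation trace:
get @ H1 ⇒ 7
put(7) @ H1 ⇒ s:=7
put(0) @ H1 ⇒ s:=0
H0 returns 0
H1 returns (0, 0)
H2 returns [(0, 0)]
H3 returns [[(0, 0)]]
= [[(0, 0)]]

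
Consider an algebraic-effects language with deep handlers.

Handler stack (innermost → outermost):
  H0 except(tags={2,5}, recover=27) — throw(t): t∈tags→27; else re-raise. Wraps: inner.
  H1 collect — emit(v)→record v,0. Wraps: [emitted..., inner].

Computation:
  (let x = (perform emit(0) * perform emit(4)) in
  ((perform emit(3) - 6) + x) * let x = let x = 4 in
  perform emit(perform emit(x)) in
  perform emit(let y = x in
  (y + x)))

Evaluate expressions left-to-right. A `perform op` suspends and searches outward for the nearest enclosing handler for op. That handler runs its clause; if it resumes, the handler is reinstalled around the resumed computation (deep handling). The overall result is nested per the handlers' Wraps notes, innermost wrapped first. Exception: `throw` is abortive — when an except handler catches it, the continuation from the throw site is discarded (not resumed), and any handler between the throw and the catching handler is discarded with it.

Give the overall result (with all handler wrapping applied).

Step-by-step:
emit(0) @ H1 ⇒ out+=0
emit(4) @ H1 ⇒ out+=4
emit(3) @ H1 ⇒ out+=3
emit(4) @ H1 ⇒ out+=4
emit(0) @ H1 ⇒ out+=0
emit(0) @ H1 ⇒ out+=0
H0 returns 0
H1 returns [0, 4, 3, 4, 0, 0, 0]
= [0, 4, 3, 4, 0, 0, 0]

Answer: [0, 4, 3, 4, 0, 0, 0]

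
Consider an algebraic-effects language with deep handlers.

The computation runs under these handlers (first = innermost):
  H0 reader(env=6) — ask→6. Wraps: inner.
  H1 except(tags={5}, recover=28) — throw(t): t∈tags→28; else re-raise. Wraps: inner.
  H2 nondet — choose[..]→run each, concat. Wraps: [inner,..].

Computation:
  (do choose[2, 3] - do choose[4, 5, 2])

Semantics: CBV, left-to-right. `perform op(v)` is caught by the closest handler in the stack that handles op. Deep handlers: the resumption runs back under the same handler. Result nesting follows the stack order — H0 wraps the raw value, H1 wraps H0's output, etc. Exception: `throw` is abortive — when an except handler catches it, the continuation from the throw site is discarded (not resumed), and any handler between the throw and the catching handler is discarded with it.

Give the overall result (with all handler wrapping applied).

Answer: [-2, -3, 0, -1, -2, 1]

Working:
choose[2, 3] @ H2
  branch[0] choose=2:
    choose[4, 5, 2] @ H2
      branch[0] choose=4:
        H0 returns -2
        H1 returns -2
        H2 returns [-2]
      branch[1] choose=5:
        H0 returns -3
        H1 returns -3
        H2 returns [-3]
      branch[2] choose=2:
        H0 returns 0
        H1 returns 0
        H2 returns [0]
  branch[1] choose=3:
    choose[4, 5, 2] @ H2
      branch[0] choose=4:
        H0 returns -1
        H1 returns -1
        H2 returns [-1]
      branch[1] choose=5:
        H0 returns -2
        H1 returns -2
        H2 returns [-2]
      branch[2] choose=2:
        H0 returns 1
        H1 returns 1
        H2 returns [1]
= [-2, -3, 0, -1, -2, 1]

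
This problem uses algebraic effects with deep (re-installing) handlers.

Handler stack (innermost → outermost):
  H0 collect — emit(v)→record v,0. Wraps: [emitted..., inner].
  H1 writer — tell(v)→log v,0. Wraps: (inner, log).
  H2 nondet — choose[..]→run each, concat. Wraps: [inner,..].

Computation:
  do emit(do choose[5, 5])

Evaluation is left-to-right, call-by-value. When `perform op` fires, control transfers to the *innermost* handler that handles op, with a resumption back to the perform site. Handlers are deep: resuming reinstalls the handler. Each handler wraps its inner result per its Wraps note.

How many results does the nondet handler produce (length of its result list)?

Answer: 2

Working:
choose[5, 5] @ H2
  branch[0] choose=5:
    emit(5) @ H0 ⇒ out+=5
    H0 returns [5, 0]
    H1 returns ([5, 0], ())
    H2 returns [([5, 0], ())]
  branch[1] choose=5:
    emit(5) @ H0 ⇒ out+=5
    H0 returns [5, 0]
    H1 returns ([5, 0], ())
    H2 returns [([5, 0], ())]
= [([5, 0], ()), ([5, 0], ())]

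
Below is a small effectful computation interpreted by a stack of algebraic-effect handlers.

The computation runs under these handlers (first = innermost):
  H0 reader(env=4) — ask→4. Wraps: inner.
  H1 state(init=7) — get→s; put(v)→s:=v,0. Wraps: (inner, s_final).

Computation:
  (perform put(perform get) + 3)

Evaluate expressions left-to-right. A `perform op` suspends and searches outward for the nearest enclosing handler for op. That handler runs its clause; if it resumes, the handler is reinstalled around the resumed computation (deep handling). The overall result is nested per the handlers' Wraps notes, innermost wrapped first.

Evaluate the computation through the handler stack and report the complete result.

Working:
get @ H1 ⇒ 7
put(7) @ H1 ⇒ s:=7
H0 returns 3
H1 returns (3, 7)
= (3, 7)

Answer: (3, 7)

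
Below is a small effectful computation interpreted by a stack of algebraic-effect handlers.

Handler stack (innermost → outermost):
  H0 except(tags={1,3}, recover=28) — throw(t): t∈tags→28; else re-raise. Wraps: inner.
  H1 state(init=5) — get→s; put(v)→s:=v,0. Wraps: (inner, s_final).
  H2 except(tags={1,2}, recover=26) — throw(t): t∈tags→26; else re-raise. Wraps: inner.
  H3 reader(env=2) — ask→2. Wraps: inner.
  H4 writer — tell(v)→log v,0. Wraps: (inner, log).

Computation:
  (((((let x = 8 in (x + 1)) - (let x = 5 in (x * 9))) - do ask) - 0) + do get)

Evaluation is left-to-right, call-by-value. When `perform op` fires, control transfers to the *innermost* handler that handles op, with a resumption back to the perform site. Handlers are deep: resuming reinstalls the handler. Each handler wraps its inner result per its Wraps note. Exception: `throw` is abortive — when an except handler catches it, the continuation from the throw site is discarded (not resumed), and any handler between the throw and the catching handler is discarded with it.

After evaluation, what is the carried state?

Answer: 5

Step-by-step:
ask @ H3 ⇒ 2
get @ H1 ⇒ 5
H0 returns -33
H1 returns (-33, 5)
H2 returns (-33, 5)
H3 returns (-33, 5)
H4 returns ((-33, 5), ())
= ((-33, 5), ())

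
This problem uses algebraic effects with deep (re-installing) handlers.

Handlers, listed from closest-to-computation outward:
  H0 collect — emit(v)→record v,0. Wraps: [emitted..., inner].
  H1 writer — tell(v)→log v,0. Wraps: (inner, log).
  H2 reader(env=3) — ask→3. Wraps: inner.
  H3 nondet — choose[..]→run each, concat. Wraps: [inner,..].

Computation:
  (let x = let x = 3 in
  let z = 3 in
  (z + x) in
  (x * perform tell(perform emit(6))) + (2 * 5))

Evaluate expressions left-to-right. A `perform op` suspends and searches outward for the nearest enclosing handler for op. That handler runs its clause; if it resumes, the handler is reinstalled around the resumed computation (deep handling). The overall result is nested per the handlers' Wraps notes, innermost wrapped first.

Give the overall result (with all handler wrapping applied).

Step-by-step:
emit(6) @ H0 ⇒ out+=6
tell(0) @ H1 ⇒ log+=0
H0 returns [6, 10]
H1 returns ([6, 10], (0))
H2 returns ([6, 10], (0))
H3 returns [([6, 10], (0))]
= [([6, 10], (0))]

Answer: [([6, 10], (0))]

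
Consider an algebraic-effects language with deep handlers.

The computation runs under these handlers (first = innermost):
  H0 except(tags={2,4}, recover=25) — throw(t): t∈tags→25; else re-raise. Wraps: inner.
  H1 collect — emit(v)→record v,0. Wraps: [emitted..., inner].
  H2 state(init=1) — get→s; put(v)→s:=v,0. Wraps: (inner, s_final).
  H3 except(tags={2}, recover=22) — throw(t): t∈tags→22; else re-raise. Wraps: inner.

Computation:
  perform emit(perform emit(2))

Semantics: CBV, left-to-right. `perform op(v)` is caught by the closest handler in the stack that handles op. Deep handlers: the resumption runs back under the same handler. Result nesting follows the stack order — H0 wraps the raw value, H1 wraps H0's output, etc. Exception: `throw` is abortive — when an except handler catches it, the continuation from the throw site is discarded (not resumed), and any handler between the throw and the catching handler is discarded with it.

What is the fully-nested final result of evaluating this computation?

Answer: ([2, 0, 0], 1)

Step-by-step:
emit(2) @ H1 ⇒ out+=2
emit(0) @ H1 ⇒ out+=0
H0 returns 0
H1 returns [2, 0, 0]
H2 returns ([2, 0, 0], 1)
H3 returns ([2, 0, 0], 1)
= ([2, 0, 0], 1)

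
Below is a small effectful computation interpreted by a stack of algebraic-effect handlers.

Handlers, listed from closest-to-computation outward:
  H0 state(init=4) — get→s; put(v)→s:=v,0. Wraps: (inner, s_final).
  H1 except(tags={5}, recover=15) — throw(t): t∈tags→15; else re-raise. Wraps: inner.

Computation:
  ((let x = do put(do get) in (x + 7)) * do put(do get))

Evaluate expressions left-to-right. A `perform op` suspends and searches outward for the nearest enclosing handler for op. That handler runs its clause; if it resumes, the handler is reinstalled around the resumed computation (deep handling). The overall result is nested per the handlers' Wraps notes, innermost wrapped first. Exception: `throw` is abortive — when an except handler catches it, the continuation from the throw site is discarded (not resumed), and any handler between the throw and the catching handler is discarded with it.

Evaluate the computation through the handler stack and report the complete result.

Answer: (0, 4)

Working:
get @ H0 ⇒ 4
put(4) @ H0 ⇒ s:=4
get @ H0 ⇒ 4
put(4) @ H0 ⇒ s:=4
H0 returns (0, 4)
H1 returns (0, 4)
= (0, 4)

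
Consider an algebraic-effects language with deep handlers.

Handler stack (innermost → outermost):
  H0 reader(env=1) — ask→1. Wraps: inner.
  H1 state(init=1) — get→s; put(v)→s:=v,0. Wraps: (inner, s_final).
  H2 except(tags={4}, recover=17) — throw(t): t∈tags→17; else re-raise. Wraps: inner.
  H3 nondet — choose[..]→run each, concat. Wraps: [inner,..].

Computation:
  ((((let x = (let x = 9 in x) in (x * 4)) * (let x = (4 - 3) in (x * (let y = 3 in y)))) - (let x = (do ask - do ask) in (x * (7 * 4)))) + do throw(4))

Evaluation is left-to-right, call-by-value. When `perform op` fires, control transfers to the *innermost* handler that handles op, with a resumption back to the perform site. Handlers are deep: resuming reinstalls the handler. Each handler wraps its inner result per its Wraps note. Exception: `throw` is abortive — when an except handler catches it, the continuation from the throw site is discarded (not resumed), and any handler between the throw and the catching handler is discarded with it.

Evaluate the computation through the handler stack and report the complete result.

Answer: [17]

Step-by-step:
ask @ H0 ⇒ 1
ask @ H0 ⇒ 1
throw(4) @ H2 caught ⇒ 17
H3 returns [17]
= [17]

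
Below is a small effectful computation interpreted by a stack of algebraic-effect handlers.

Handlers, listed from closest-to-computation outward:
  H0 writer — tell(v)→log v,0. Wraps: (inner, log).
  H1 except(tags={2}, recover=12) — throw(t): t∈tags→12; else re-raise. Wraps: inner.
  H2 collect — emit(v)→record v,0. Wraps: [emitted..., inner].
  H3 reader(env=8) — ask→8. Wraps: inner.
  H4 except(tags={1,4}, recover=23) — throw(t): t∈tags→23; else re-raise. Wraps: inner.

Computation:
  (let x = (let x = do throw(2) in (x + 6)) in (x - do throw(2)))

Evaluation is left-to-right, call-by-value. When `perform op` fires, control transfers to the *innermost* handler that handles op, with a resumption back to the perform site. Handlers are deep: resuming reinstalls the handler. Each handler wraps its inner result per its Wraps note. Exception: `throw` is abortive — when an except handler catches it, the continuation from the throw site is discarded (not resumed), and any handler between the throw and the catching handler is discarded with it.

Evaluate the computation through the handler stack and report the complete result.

Answer: [12]

Working:
throw(2) @ H1 caught ⇒ 12
H2 returns [12]
H3 returns [12]
H4 returns [12]
= [12]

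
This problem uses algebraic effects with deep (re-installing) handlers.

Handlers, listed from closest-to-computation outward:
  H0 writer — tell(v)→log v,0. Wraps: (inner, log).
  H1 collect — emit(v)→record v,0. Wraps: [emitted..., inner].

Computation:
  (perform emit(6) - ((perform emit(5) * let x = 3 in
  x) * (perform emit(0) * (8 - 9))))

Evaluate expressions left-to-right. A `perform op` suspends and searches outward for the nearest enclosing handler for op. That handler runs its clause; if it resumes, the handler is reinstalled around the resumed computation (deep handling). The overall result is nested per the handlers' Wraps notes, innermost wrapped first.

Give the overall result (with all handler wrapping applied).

Answer: [6, 5, 0, (0, ())]

Evaluation trace:
emit(6) @ H1 ⇒ out+=6
emit(5) @ H1 ⇒ out+=5
emit(0) @ H1 ⇒ out+=0
H0 returns (0, ())
H1 returns [6, 5, 0, (0, ())]
= [6, 5, 0, (0, ())]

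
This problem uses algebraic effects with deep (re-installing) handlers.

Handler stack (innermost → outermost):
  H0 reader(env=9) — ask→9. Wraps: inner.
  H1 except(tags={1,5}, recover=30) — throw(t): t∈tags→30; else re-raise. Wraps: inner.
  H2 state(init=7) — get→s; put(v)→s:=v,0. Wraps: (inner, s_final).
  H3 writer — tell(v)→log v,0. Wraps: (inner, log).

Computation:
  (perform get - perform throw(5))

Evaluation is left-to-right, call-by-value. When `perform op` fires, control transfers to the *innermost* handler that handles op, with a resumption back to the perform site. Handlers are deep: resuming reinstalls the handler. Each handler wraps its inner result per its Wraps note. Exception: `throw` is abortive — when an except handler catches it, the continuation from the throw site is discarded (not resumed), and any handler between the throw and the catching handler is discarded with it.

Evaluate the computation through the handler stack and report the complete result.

Answer: ((30, 7), ())

Evaluation trace:
get @ H2 ⇒ 7
throw(5) @ H1 caught ⇒ 30
H2 returns (30, 7)
H3 returns ((30, 7), ())
= ((30, 7), ())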